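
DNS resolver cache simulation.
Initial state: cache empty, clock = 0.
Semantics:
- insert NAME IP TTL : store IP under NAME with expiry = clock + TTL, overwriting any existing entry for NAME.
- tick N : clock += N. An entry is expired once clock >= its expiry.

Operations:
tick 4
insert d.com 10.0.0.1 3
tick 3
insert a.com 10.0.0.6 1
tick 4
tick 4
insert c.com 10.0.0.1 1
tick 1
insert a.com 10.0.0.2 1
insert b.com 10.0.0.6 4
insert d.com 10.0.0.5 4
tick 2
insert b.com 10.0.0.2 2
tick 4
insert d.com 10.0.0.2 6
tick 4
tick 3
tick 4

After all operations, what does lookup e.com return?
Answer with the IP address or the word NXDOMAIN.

Op 1: tick 4 -> clock=4.
Op 2: insert d.com -> 10.0.0.1 (expiry=4+3=7). clock=4
Op 3: tick 3 -> clock=7. purged={d.com}
Op 4: insert a.com -> 10.0.0.6 (expiry=7+1=8). clock=7
Op 5: tick 4 -> clock=11. purged={a.com}
Op 6: tick 4 -> clock=15.
Op 7: insert c.com -> 10.0.0.1 (expiry=15+1=16). clock=15
Op 8: tick 1 -> clock=16. purged={c.com}
Op 9: insert a.com -> 10.0.0.2 (expiry=16+1=17). clock=16
Op 10: insert b.com -> 10.0.0.6 (expiry=16+4=20). clock=16
Op 11: insert d.com -> 10.0.0.5 (expiry=16+4=20). clock=16
Op 12: tick 2 -> clock=18. purged={a.com}
Op 13: insert b.com -> 10.0.0.2 (expiry=18+2=20). clock=18
Op 14: tick 4 -> clock=22. purged={b.com,d.com}
Op 15: insert d.com -> 10.0.0.2 (expiry=22+6=28). clock=22
Op 16: tick 4 -> clock=26.
Op 17: tick 3 -> clock=29. purged={d.com}
Op 18: tick 4 -> clock=33.
lookup e.com: not in cache (expired or never inserted)

Answer: NXDOMAIN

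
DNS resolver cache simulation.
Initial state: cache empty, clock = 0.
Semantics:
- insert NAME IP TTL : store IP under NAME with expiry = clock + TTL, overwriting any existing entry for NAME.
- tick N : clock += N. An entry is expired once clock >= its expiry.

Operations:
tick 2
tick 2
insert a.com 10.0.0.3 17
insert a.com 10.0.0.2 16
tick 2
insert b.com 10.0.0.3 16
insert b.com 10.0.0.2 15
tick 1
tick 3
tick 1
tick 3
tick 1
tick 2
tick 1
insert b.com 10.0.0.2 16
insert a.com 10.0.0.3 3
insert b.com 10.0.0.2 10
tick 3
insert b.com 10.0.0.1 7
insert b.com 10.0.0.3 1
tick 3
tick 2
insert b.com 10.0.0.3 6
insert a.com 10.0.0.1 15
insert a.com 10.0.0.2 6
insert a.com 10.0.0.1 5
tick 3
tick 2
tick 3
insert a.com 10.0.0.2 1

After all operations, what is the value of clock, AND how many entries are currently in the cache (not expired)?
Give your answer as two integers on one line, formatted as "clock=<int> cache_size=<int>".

Answer: clock=34 cache_size=1

Derivation:
Op 1: tick 2 -> clock=2.
Op 2: tick 2 -> clock=4.
Op 3: insert a.com -> 10.0.0.3 (expiry=4+17=21). clock=4
Op 4: insert a.com -> 10.0.0.2 (expiry=4+16=20). clock=4
Op 5: tick 2 -> clock=6.
Op 6: insert b.com -> 10.0.0.3 (expiry=6+16=22). clock=6
Op 7: insert b.com -> 10.0.0.2 (expiry=6+15=21). clock=6
Op 8: tick 1 -> clock=7.
Op 9: tick 3 -> clock=10.
Op 10: tick 1 -> clock=11.
Op 11: tick 3 -> clock=14.
Op 12: tick 1 -> clock=15.
Op 13: tick 2 -> clock=17.
Op 14: tick 1 -> clock=18.
Op 15: insert b.com -> 10.0.0.2 (expiry=18+16=34). clock=18
Op 16: insert a.com -> 10.0.0.3 (expiry=18+3=21). clock=18
Op 17: insert b.com -> 10.0.0.2 (expiry=18+10=28). clock=18
Op 18: tick 3 -> clock=21. purged={a.com}
Op 19: insert b.com -> 10.0.0.1 (expiry=21+7=28). clock=21
Op 20: insert b.com -> 10.0.0.3 (expiry=21+1=22). clock=21
Op 21: tick 3 -> clock=24. purged={b.com}
Op 22: tick 2 -> clock=26.
Op 23: insert b.com -> 10.0.0.3 (expiry=26+6=32). clock=26
Op 24: insert a.com -> 10.0.0.1 (expiry=26+15=41). clock=26
Op 25: insert a.com -> 10.0.0.2 (expiry=26+6=32). clock=26
Op 26: insert a.com -> 10.0.0.1 (expiry=26+5=31). clock=26
Op 27: tick 3 -> clock=29.
Op 28: tick 2 -> clock=31. purged={a.com}
Op 29: tick 3 -> clock=34. purged={b.com}
Op 30: insert a.com -> 10.0.0.2 (expiry=34+1=35). clock=34
Final clock = 34
Final cache (unexpired): {a.com} -> size=1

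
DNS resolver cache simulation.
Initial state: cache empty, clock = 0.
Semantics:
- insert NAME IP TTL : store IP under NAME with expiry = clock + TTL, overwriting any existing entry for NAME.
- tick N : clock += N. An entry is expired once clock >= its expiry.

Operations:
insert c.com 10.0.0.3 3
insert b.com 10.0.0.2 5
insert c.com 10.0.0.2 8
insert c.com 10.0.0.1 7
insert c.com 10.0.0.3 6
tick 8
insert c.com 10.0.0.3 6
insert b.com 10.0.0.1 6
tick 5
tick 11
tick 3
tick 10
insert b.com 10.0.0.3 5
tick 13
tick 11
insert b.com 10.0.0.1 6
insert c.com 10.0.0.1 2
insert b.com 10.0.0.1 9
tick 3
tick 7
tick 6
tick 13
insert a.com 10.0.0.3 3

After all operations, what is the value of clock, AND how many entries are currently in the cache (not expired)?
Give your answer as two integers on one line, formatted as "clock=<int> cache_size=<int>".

Answer: clock=90 cache_size=1

Derivation:
Op 1: insert c.com -> 10.0.0.3 (expiry=0+3=3). clock=0
Op 2: insert b.com -> 10.0.0.2 (expiry=0+5=5). clock=0
Op 3: insert c.com -> 10.0.0.2 (expiry=0+8=8). clock=0
Op 4: insert c.com -> 10.0.0.1 (expiry=0+7=7). clock=0
Op 5: insert c.com -> 10.0.0.3 (expiry=0+6=6). clock=0
Op 6: tick 8 -> clock=8. purged={b.com,c.com}
Op 7: insert c.com -> 10.0.0.3 (expiry=8+6=14). clock=8
Op 8: insert b.com -> 10.0.0.1 (expiry=8+6=14). clock=8
Op 9: tick 5 -> clock=13.
Op 10: tick 11 -> clock=24. purged={b.com,c.com}
Op 11: tick 3 -> clock=27.
Op 12: tick 10 -> clock=37.
Op 13: insert b.com -> 10.0.0.3 (expiry=37+5=42). clock=37
Op 14: tick 13 -> clock=50. purged={b.com}
Op 15: tick 11 -> clock=61.
Op 16: insert b.com -> 10.0.0.1 (expiry=61+6=67). clock=61
Op 17: insert c.com -> 10.0.0.1 (expiry=61+2=63). clock=61
Op 18: insert b.com -> 10.0.0.1 (expiry=61+9=70). clock=61
Op 19: tick 3 -> clock=64. purged={c.com}
Op 20: tick 7 -> clock=71. purged={b.com}
Op 21: tick 6 -> clock=77.
Op 22: tick 13 -> clock=90.
Op 23: insert a.com -> 10.0.0.3 (expiry=90+3=93). clock=90
Final clock = 90
Final cache (unexpired): {a.com} -> size=1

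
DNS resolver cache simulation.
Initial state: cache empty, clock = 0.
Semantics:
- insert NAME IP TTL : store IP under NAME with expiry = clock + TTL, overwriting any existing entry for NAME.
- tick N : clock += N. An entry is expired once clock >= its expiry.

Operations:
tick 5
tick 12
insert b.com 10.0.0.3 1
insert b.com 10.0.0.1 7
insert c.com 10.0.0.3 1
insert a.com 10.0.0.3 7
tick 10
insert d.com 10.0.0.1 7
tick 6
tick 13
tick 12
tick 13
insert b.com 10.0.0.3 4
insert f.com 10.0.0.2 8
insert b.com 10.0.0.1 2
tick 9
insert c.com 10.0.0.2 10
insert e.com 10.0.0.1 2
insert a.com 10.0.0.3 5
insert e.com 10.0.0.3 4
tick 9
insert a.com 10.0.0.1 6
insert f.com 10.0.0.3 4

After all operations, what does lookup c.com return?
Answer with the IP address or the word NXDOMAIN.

Op 1: tick 5 -> clock=5.
Op 2: tick 12 -> clock=17.
Op 3: insert b.com -> 10.0.0.3 (expiry=17+1=18). clock=17
Op 4: insert b.com -> 10.0.0.1 (expiry=17+7=24). clock=17
Op 5: insert c.com -> 10.0.0.3 (expiry=17+1=18). clock=17
Op 6: insert a.com -> 10.0.0.3 (expiry=17+7=24). clock=17
Op 7: tick 10 -> clock=27. purged={a.com,b.com,c.com}
Op 8: insert d.com -> 10.0.0.1 (expiry=27+7=34). clock=27
Op 9: tick 6 -> clock=33.
Op 10: tick 13 -> clock=46. purged={d.com}
Op 11: tick 12 -> clock=58.
Op 12: tick 13 -> clock=71.
Op 13: insert b.com -> 10.0.0.3 (expiry=71+4=75). clock=71
Op 14: insert f.com -> 10.0.0.2 (expiry=71+8=79). clock=71
Op 15: insert b.com -> 10.0.0.1 (expiry=71+2=73). clock=71
Op 16: tick 9 -> clock=80. purged={b.com,f.com}
Op 17: insert c.com -> 10.0.0.2 (expiry=80+10=90). clock=80
Op 18: insert e.com -> 10.0.0.1 (expiry=80+2=82). clock=80
Op 19: insert a.com -> 10.0.0.3 (expiry=80+5=85). clock=80
Op 20: insert e.com -> 10.0.0.3 (expiry=80+4=84). clock=80
Op 21: tick 9 -> clock=89. purged={a.com,e.com}
Op 22: insert a.com -> 10.0.0.1 (expiry=89+6=95). clock=89
Op 23: insert f.com -> 10.0.0.3 (expiry=89+4=93). clock=89
lookup c.com: present, ip=10.0.0.2 expiry=90 > clock=89

Answer: 10.0.0.2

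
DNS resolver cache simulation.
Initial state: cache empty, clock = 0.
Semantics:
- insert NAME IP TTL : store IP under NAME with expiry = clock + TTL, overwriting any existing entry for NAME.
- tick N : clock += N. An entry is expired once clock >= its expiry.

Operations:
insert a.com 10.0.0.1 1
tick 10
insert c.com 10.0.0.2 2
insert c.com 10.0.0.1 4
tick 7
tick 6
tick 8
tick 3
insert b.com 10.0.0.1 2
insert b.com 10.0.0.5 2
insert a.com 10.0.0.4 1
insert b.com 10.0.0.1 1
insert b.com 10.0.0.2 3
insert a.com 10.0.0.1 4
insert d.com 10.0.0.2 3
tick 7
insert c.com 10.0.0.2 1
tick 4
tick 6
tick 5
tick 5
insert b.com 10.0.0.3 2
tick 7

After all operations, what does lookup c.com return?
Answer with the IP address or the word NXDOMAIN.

Answer: NXDOMAIN

Derivation:
Op 1: insert a.com -> 10.0.0.1 (expiry=0+1=1). clock=0
Op 2: tick 10 -> clock=10. purged={a.com}
Op 3: insert c.com -> 10.0.0.2 (expiry=10+2=12). clock=10
Op 4: insert c.com -> 10.0.0.1 (expiry=10+4=14). clock=10
Op 5: tick 7 -> clock=17. purged={c.com}
Op 6: tick 6 -> clock=23.
Op 7: tick 8 -> clock=31.
Op 8: tick 3 -> clock=34.
Op 9: insert b.com -> 10.0.0.1 (expiry=34+2=36). clock=34
Op 10: insert b.com -> 10.0.0.5 (expiry=34+2=36). clock=34
Op 11: insert a.com -> 10.0.0.4 (expiry=34+1=35). clock=34
Op 12: insert b.com -> 10.0.0.1 (expiry=34+1=35). clock=34
Op 13: insert b.com -> 10.0.0.2 (expiry=34+3=37). clock=34
Op 14: insert a.com -> 10.0.0.1 (expiry=34+4=38). clock=34
Op 15: insert d.com -> 10.0.0.2 (expiry=34+3=37). clock=34
Op 16: tick 7 -> clock=41. purged={a.com,b.com,d.com}
Op 17: insert c.com -> 10.0.0.2 (expiry=41+1=42). clock=41
Op 18: tick 4 -> clock=45. purged={c.com}
Op 19: tick 6 -> clock=51.
Op 20: tick 5 -> clock=56.
Op 21: tick 5 -> clock=61.
Op 22: insert b.com -> 10.0.0.3 (expiry=61+2=63). clock=61
Op 23: tick 7 -> clock=68. purged={b.com}
lookup c.com: not in cache (expired or never inserted)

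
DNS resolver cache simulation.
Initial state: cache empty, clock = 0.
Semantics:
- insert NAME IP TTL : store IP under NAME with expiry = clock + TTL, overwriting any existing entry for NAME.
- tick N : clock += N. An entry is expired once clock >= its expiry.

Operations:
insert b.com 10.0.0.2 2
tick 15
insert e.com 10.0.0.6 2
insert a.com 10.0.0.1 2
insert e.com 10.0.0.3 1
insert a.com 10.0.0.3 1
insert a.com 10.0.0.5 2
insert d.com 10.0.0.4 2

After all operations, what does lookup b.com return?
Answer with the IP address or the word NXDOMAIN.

Op 1: insert b.com -> 10.0.0.2 (expiry=0+2=2). clock=0
Op 2: tick 15 -> clock=15. purged={b.com}
Op 3: insert e.com -> 10.0.0.6 (expiry=15+2=17). clock=15
Op 4: insert a.com -> 10.0.0.1 (expiry=15+2=17). clock=15
Op 5: insert e.com -> 10.0.0.3 (expiry=15+1=16). clock=15
Op 6: insert a.com -> 10.0.0.3 (expiry=15+1=16). clock=15
Op 7: insert a.com -> 10.0.0.5 (expiry=15+2=17). clock=15
Op 8: insert d.com -> 10.0.0.4 (expiry=15+2=17). clock=15
lookup b.com: not in cache (expired or never inserted)

Answer: NXDOMAIN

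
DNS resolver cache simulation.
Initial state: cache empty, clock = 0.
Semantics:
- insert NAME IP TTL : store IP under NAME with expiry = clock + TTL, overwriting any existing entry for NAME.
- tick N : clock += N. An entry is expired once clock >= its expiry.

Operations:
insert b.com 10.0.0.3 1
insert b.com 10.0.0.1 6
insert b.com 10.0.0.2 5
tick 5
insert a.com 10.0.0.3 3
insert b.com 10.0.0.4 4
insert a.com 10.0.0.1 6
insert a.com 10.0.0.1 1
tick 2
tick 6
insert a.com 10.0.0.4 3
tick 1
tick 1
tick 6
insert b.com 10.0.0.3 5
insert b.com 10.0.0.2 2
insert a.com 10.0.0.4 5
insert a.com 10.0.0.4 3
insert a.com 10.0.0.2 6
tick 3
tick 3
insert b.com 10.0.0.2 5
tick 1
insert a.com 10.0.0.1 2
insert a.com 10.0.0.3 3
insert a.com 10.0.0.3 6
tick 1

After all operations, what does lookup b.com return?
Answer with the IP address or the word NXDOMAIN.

Answer: 10.0.0.2

Derivation:
Op 1: insert b.com -> 10.0.0.3 (expiry=0+1=1). clock=0
Op 2: insert b.com -> 10.0.0.1 (expiry=0+6=6). clock=0
Op 3: insert b.com -> 10.0.0.2 (expiry=0+5=5). clock=0
Op 4: tick 5 -> clock=5. purged={b.com}
Op 5: insert a.com -> 10.0.0.3 (expiry=5+3=8). clock=5
Op 6: insert b.com -> 10.0.0.4 (expiry=5+4=9). clock=5
Op 7: insert a.com -> 10.0.0.1 (expiry=5+6=11). clock=5
Op 8: insert a.com -> 10.0.0.1 (expiry=5+1=6). clock=5
Op 9: tick 2 -> clock=7. purged={a.com}
Op 10: tick 6 -> clock=13. purged={b.com}
Op 11: insert a.com -> 10.0.0.4 (expiry=13+3=16). clock=13
Op 12: tick 1 -> clock=14.
Op 13: tick 1 -> clock=15.
Op 14: tick 6 -> clock=21. purged={a.com}
Op 15: insert b.com -> 10.0.0.3 (expiry=21+5=26). clock=21
Op 16: insert b.com -> 10.0.0.2 (expiry=21+2=23). clock=21
Op 17: insert a.com -> 10.0.0.4 (expiry=21+5=26). clock=21
Op 18: insert a.com -> 10.0.0.4 (expiry=21+3=24). clock=21
Op 19: insert a.com -> 10.0.0.2 (expiry=21+6=27). clock=21
Op 20: tick 3 -> clock=24. purged={b.com}
Op 21: tick 3 -> clock=27. purged={a.com}
Op 22: insert b.com -> 10.0.0.2 (expiry=27+5=32). clock=27
Op 23: tick 1 -> clock=28.
Op 24: insert a.com -> 10.0.0.1 (expiry=28+2=30). clock=28
Op 25: insert a.com -> 10.0.0.3 (expiry=28+3=31). clock=28
Op 26: insert a.com -> 10.0.0.3 (expiry=28+6=34). clock=28
Op 27: tick 1 -> clock=29.
lookup b.com: present, ip=10.0.0.2 expiry=32 > clock=29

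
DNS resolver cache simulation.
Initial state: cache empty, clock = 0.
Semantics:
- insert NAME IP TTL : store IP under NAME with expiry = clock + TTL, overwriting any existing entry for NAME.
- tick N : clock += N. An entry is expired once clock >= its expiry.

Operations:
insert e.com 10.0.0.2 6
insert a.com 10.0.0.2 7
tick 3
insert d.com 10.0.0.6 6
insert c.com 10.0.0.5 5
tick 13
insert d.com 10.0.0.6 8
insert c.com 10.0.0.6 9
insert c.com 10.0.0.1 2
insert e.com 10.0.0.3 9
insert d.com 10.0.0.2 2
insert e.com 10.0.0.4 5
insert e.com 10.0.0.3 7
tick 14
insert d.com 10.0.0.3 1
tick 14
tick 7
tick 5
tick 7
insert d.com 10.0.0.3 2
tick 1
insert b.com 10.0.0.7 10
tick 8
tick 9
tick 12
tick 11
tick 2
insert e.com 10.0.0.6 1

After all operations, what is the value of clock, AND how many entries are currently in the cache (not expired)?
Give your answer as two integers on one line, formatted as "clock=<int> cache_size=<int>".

Op 1: insert e.com -> 10.0.0.2 (expiry=0+6=6). clock=0
Op 2: insert a.com -> 10.0.0.2 (expiry=0+7=7). clock=0
Op 3: tick 3 -> clock=3.
Op 4: insert d.com -> 10.0.0.6 (expiry=3+6=9). clock=3
Op 5: insert c.com -> 10.0.0.5 (expiry=3+5=8). clock=3
Op 6: tick 13 -> clock=16. purged={a.com,c.com,d.com,e.com}
Op 7: insert d.com -> 10.0.0.6 (expiry=16+8=24). clock=16
Op 8: insert c.com -> 10.0.0.6 (expiry=16+9=25). clock=16
Op 9: insert c.com -> 10.0.0.1 (expiry=16+2=18). clock=16
Op 10: insert e.com -> 10.0.0.3 (expiry=16+9=25). clock=16
Op 11: insert d.com -> 10.0.0.2 (expiry=16+2=18). clock=16
Op 12: insert e.com -> 10.0.0.4 (expiry=16+5=21). clock=16
Op 13: insert e.com -> 10.0.0.3 (expiry=16+7=23). clock=16
Op 14: tick 14 -> clock=30. purged={c.com,d.com,e.com}
Op 15: insert d.com -> 10.0.0.3 (expiry=30+1=31). clock=30
Op 16: tick 14 -> clock=44. purged={d.com}
Op 17: tick 7 -> clock=51.
Op 18: tick 5 -> clock=56.
Op 19: tick 7 -> clock=63.
Op 20: insert d.com -> 10.0.0.3 (expiry=63+2=65). clock=63
Op 21: tick 1 -> clock=64.
Op 22: insert b.com -> 10.0.0.7 (expiry=64+10=74). clock=64
Op 23: tick 8 -> clock=72. purged={d.com}
Op 24: tick 9 -> clock=81. purged={b.com}
Op 25: tick 12 -> clock=93.
Op 26: tick 11 -> clock=104.
Op 27: tick 2 -> clock=106.
Op 28: insert e.com -> 10.0.0.6 (expiry=106+1=107). clock=106
Final clock = 106
Final cache (unexpired): {e.com} -> size=1

Answer: clock=106 cache_size=1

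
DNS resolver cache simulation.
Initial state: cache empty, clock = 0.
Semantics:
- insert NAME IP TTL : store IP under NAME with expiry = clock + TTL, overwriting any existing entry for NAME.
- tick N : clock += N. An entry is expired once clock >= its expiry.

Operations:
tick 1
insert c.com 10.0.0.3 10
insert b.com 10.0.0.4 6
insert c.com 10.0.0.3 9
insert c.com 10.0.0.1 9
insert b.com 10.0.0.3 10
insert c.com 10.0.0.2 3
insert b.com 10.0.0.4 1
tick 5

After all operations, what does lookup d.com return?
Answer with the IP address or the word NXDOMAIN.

Op 1: tick 1 -> clock=1.
Op 2: insert c.com -> 10.0.0.3 (expiry=1+10=11). clock=1
Op 3: insert b.com -> 10.0.0.4 (expiry=1+6=7). clock=1
Op 4: insert c.com -> 10.0.0.3 (expiry=1+9=10). clock=1
Op 5: insert c.com -> 10.0.0.1 (expiry=1+9=10). clock=1
Op 6: insert b.com -> 10.0.0.3 (expiry=1+10=11). clock=1
Op 7: insert c.com -> 10.0.0.2 (expiry=1+3=4). clock=1
Op 8: insert b.com -> 10.0.0.4 (expiry=1+1=2). clock=1
Op 9: tick 5 -> clock=6. purged={b.com,c.com}
lookup d.com: not in cache (expired or never inserted)

Answer: NXDOMAIN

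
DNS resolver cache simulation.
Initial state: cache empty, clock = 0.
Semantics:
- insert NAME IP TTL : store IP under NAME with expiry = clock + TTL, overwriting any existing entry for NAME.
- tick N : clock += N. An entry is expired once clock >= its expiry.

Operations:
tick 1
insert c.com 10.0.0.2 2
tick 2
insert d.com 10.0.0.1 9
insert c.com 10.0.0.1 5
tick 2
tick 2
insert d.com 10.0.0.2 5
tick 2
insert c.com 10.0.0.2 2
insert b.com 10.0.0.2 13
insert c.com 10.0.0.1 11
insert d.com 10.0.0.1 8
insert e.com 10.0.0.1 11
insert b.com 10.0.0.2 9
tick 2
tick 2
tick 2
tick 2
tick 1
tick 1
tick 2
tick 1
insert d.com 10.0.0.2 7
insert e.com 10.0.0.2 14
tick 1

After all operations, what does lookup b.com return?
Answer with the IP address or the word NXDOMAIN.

Answer: NXDOMAIN

Derivation:
Op 1: tick 1 -> clock=1.
Op 2: insert c.com -> 10.0.0.2 (expiry=1+2=3). clock=1
Op 3: tick 2 -> clock=3. purged={c.com}
Op 4: insert d.com -> 10.0.0.1 (expiry=3+9=12). clock=3
Op 5: insert c.com -> 10.0.0.1 (expiry=3+5=8). clock=3
Op 6: tick 2 -> clock=5.
Op 7: tick 2 -> clock=7.
Op 8: insert d.com -> 10.0.0.2 (expiry=7+5=12). clock=7
Op 9: tick 2 -> clock=9. purged={c.com}
Op 10: insert c.com -> 10.0.0.2 (expiry=9+2=11). clock=9
Op 11: insert b.com -> 10.0.0.2 (expiry=9+13=22). clock=9
Op 12: insert c.com -> 10.0.0.1 (expiry=9+11=20). clock=9
Op 13: insert d.com -> 10.0.0.1 (expiry=9+8=17). clock=9
Op 14: insert e.com -> 10.0.0.1 (expiry=9+11=20). clock=9
Op 15: insert b.com -> 10.0.0.2 (expiry=9+9=18). clock=9
Op 16: tick 2 -> clock=11.
Op 17: tick 2 -> clock=13.
Op 18: tick 2 -> clock=15.
Op 19: tick 2 -> clock=17. purged={d.com}
Op 20: tick 1 -> clock=18. purged={b.com}
Op 21: tick 1 -> clock=19.
Op 22: tick 2 -> clock=21. purged={c.com,e.com}
Op 23: tick 1 -> clock=22.
Op 24: insert d.com -> 10.0.0.2 (expiry=22+7=29). clock=22
Op 25: insert e.com -> 10.0.0.2 (expiry=22+14=36). clock=22
Op 26: tick 1 -> clock=23.
lookup b.com: not in cache (expired or never inserted)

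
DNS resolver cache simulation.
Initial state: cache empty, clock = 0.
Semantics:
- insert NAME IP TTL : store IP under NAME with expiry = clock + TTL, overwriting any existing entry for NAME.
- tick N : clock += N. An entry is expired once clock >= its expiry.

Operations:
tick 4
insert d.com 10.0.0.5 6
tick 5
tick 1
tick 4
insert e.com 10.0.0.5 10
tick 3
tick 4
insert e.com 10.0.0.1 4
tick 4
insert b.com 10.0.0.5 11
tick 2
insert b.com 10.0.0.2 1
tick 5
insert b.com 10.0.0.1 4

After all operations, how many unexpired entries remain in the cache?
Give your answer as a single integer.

Op 1: tick 4 -> clock=4.
Op 2: insert d.com -> 10.0.0.5 (expiry=4+6=10). clock=4
Op 3: tick 5 -> clock=9.
Op 4: tick 1 -> clock=10. purged={d.com}
Op 5: tick 4 -> clock=14.
Op 6: insert e.com -> 10.0.0.5 (expiry=14+10=24). clock=14
Op 7: tick 3 -> clock=17.
Op 8: tick 4 -> clock=21.
Op 9: insert e.com -> 10.0.0.1 (expiry=21+4=25). clock=21
Op 10: tick 4 -> clock=25. purged={e.com}
Op 11: insert b.com -> 10.0.0.5 (expiry=25+11=36). clock=25
Op 12: tick 2 -> clock=27.
Op 13: insert b.com -> 10.0.0.2 (expiry=27+1=28). clock=27
Op 14: tick 5 -> clock=32. purged={b.com}
Op 15: insert b.com -> 10.0.0.1 (expiry=32+4=36). clock=32
Final cache (unexpired): {b.com} -> size=1

Answer: 1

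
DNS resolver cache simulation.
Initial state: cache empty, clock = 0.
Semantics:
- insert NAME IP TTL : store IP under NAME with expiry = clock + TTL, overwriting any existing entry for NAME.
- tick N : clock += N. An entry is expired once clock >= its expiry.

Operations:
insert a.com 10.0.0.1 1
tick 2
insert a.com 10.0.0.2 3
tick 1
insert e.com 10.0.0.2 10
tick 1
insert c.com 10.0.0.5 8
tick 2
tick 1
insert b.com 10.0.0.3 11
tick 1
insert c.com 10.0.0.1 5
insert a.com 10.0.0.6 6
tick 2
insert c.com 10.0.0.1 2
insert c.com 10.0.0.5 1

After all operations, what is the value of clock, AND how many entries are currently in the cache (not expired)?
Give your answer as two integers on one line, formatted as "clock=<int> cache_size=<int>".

Op 1: insert a.com -> 10.0.0.1 (expiry=0+1=1). clock=0
Op 2: tick 2 -> clock=2. purged={a.com}
Op 3: insert a.com -> 10.0.0.2 (expiry=2+3=5). clock=2
Op 4: tick 1 -> clock=3.
Op 5: insert e.com -> 10.0.0.2 (expiry=3+10=13). clock=3
Op 6: tick 1 -> clock=4.
Op 7: insert c.com -> 10.0.0.5 (expiry=4+8=12). clock=4
Op 8: tick 2 -> clock=6. purged={a.com}
Op 9: tick 1 -> clock=7.
Op 10: insert b.com -> 10.0.0.3 (expiry=7+11=18). clock=7
Op 11: tick 1 -> clock=8.
Op 12: insert c.com -> 10.0.0.1 (expiry=8+5=13). clock=8
Op 13: insert a.com -> 10.0.0.6 (expiry=8+6=14). clock=8
Op 14: tick 2 -> clock=10.
Op 15: insert c.com -> 10.0.0.1 (expiry=10+2=12). clock=10
Op 16: insert c.com -> 10.0.0.5 (expiry=10+1=11). clock=10
Final clock = 10
Final cache (unexpired): {a.com,b.com,c.com,e.com} -> size=4

Answer: clock=10 cache_size=4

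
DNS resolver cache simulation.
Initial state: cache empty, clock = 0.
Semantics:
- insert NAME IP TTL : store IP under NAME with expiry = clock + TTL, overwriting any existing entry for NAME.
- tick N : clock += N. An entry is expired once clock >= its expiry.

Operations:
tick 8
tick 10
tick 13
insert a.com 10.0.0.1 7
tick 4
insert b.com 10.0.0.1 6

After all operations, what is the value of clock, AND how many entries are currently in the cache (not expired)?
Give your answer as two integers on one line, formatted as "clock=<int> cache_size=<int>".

Op 1: tick 8 -> clock=8.
Op 2: tick 10 -> clock=18.
Op 3: tick 13 -> clock=31.
Op 4: insert a.com -> 10.0.0.1 (expiry=31+7=38). clock=31
Op 5: tick 4 -> clock=35.
Op 6: insert b.com -> 10.0.0.1 (expiry=35+6=41). clock=35
Final clock = 35
Final cache (unexpired): {a.com,b.com} -> size=2

Answer: clock=35 cache_size=2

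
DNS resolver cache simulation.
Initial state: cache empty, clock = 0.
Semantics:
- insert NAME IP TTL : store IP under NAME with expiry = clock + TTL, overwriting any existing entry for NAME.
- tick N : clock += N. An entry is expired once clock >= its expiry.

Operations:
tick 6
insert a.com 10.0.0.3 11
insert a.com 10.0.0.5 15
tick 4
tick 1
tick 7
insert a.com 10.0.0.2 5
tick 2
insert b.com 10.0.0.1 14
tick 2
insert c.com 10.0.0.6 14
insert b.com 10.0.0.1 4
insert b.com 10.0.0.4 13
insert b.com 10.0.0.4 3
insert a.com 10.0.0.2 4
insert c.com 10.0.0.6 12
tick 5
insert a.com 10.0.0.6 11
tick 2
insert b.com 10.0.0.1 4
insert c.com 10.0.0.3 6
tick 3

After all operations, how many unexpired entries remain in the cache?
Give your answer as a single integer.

Op 1: tick 6 -> clock=6.
Op 2: insert a.com -> 10.0.0.3 (expiry=6+11=17). clock=6
Op 3: insert a.com -> 10.0.0.5 (expiry=6+15=21). clock=6
Op 4: tick 4 -> clock=10.
Op 5: tick 1 -> clock=11.
Op 6: tick 7 -> clock=18.
Op 7: insert a.com -> 10.0.0.2 (expiry=18+5=23). clock=18
Op 8: tick 2 -> clock=20.
Op 9: insert b.com -> 10.0.0.1 (expiry=20+14=34). clock=20
Op 10: tick 2 -> clock=22.
Op 11: insert c.com -> 10.0.0.6 (expiry=22+14=36). clock=22
Op 12: insert b.com -> 10.0.0.1 (expiry=22+4=26). clock=22
Op 13: insert b.com -> 10.0.0.4 (expiry=22+13=35). clock=22
Op 14: insert b.com -> 10.0.0.4 (expiry=22+3=25). clock=22
Op 15: insert a.com -> 10.0.0.2 (expiry=22+4=26). clock=22
Op 16: insert c.com -> 10.0.0.6 (expiry=22+12=34). clock=22
Op 17: tick 5 -> clock=27. purged={a.com,b.com}
Op 18: insert a.com -> 10.0.0.6 (expiry=27+11=38). clock=27
Op 19: tick 2 -> clock=29.
Op 20: insert b.com -> 10.0.0.1 (expiry=29+4=33). clock=29
Op 21: insert c.com -> 10.0.0.3 (expiry=29+6=35). clock=29
Op 22: tick 3 -> clock=32.
Final cache (unexpired): {a.com,b.com,c.com} -> size=3

Answer: 3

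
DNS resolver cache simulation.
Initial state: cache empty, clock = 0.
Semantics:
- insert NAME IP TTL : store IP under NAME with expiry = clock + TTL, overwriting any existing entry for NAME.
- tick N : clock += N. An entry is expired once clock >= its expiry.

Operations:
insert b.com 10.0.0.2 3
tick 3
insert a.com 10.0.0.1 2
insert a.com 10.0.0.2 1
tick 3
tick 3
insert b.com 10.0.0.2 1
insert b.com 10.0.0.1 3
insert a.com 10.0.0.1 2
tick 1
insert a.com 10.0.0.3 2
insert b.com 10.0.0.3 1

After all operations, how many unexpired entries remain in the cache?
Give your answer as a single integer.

Answer: 2

Derivation:
Op 1: insert b.com -> 10.0.0.2 (expiry=0+3=3). clock=0
Op 2: tick 3 -> clock=3. purged={b.com}
Op 3: insert a.com -> 10.0.0.1 (expiry=3+2=5). clock=3
Op 4: insert a.com -> 10.0.0.2 (expiry=3+1=4). clock=3
Op 5: tick 3 -> clock=6. purged={a.com}
Op 6: tick 3 -> clock=9.
Op 7: insert b.com -> 10.0.0.2 (expiry=9+1=10). clock=9
Op 8: insert b.com -> 10.0.0.1 (expiry=9+3=12). clock=9
Op 9: insert a.com -> 10.0.0.1 (expiry=9+2=11). clock=9
Op 10: tick 1 -> clock=10.
Op 11: insert a.com -> 10.0.0.3 (expiry=10+2=12). clock=10
Op 12: insert b.com -> 10.0.0.3 (expiry=10+1=11). clock=10
Final cache (unexpired): {a.com,b.com} -> size=2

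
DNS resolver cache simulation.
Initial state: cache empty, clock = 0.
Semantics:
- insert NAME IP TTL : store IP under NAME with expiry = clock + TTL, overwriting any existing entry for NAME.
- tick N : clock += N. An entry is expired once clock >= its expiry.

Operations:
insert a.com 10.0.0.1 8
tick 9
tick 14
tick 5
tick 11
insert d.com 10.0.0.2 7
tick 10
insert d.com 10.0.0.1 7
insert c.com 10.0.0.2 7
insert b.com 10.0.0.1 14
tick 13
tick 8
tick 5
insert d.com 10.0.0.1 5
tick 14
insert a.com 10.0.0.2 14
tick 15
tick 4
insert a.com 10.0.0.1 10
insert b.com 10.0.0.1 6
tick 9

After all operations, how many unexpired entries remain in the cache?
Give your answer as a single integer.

Answer: 1

Derivation:
Op 1: insert a.com -> 10.0.0.1 (expiry=0+8=8). clock=0
Op 2: tick 9 -> clock=9. purged={a.com}
Op 3: tick 14 -> clock=23.
Op 4: tick 5 -> clock=28.
Op 5: tick 11 -> clock=39.
Op 6: insert d.com -> 10.0.0.2 (expiry=39+7=46). clock=39
Op 7: tick 10 -> clock=49. purged={d.com}
Op 8: insert d.com -> 10.0.0.1 (expiry=49+7=56). clock=49
Op 9: insert c.com -> 10.0.0.2 (expiry=49+7=56). clock=49
Op 10: insert b.com -> 10.0.0.1 (expiry=49+14=63). clock=49
Op 11: tick 13 -> clock=62. purged={c.com,d.com}
Op 12: tick 8 -> clock=70. purged={b.com}
Op 13: tick 5 -> clock=75.
Op 14: insert d.com -> 10.0.0.1 (expiry=75+5=80). clock=75
Op 15: tick 14 -> clock=89. purged={d.com}
Op 16: insert a.com -> 10.0.0.2 (expiry=89+14=103). clock=89
Op 17: tick 15 -> clock=104. purged={a.com}
Op 18: tick 4 -> clock=108.
Op 19: insert a.com -> 10.0.0.1 (expiry=108+10=118). clock=108
Op 20: insert b.com -> 10.0.0.1 (expiry=108+6=114). clock=108
Op 21: tick 9 -> clock=117. purged={b.com}
Final cache (unexpired): {a.com} -> size=1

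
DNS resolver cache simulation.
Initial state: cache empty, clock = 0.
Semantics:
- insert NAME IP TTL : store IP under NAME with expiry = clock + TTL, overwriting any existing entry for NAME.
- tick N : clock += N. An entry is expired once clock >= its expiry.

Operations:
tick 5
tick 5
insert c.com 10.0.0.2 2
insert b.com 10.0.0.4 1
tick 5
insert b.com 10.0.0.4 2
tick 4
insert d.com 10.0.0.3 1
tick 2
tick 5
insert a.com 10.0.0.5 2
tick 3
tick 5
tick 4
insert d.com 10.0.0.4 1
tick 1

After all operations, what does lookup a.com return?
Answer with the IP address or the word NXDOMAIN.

Op 1: tick 5 -> clock=5.
Op 2: tick 5 -> clock=10.
Op 3: insert c.com -> 10.0.0.2 (expiry=10+2=12). clock=10
Op 4: insert b.com -> 10.0.0.4 (expiry=10+1=11). clock=10
Op 5: tick 5 -> clock=15. purged={b.com,c.com}
Op 6: insert b.com -> 10.0.0.4 (expiry=15+2=17). clock=15
Op 7: tick 4 -> clock=19. purged={b.com}
Op 8: insert d.com -> 10.0.0.3 (expiry=19+1=20). clock=19
Op 9: tick 2 -> clock=21. purged={d.com}
Op 10: tick 5 -> clock=26.
Op 11: insert a.com -> 10.0.0.5 (expiry=26+2=28). clock=26
Op 12: tick 3 -> clock=29. purged={a.com}
Op 13: tick 5 -> clock=34.
Op 14: tick 4 -> clock=38.
Op 15: insert d.com -> 10.0.0.4 (expiry=38+1=39). clock=38
Op 16: tick 1 -> clock=39. purged={d.com}
lookup a.com: not in cache (expired or never inserted)

Answer: NXDOMAIN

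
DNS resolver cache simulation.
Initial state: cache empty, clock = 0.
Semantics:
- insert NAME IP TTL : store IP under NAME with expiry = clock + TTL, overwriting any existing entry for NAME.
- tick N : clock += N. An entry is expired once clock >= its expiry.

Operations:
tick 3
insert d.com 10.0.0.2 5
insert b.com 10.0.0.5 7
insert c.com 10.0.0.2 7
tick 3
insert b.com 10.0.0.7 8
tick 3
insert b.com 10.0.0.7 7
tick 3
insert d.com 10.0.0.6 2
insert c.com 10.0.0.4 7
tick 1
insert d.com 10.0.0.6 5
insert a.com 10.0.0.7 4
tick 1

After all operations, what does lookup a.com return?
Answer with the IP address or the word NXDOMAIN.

Answer: 10.0.0.7

Derivation:
Op 1: tick 3 -> clock=3.
Op 2: insert d.com -> 10.0.0.2 (expiry=3+5=8). clock=3
Op 3: insert b.com -> 10.0.0.5 (expiry=3+7=10). clock=3
Op 4: insert c.com -> 10.0.0.2 (expiry=3+7=10). clock=3
Op 5: tick 3 -> clock=6.
Op 6: insert b.com -> 10.0.0.7 (expiry=6+8=14). clock=6
Op 7: tick 3 -> clock=9. purged={d.com}
Op 8: insert b.com -> 10.0.0.7 (expiry=9+7=16). clock=9
Op 9: tick 3 -> clock=12. purged={c.com}
Op 10: insert d.com -> 10.0.0.6 (expiry=12+2=14). clock=12
Op 11: insert c.com -> 10.0.0.4 (expiry=12+7=19). clock=12
Op 12: tick 1 -> clock=13.
Op 13: insert d.com -> 10.0.0.6 (expiry=13+5=18). clock=13
Op 14: insert a.com -> 10.0.0.7 (expiry=13+4=17). clock=13
Op 15: tick 1 -> clock=14.
lookup a.com: present, ip=10.0.0.7 expiry=17 > clock=14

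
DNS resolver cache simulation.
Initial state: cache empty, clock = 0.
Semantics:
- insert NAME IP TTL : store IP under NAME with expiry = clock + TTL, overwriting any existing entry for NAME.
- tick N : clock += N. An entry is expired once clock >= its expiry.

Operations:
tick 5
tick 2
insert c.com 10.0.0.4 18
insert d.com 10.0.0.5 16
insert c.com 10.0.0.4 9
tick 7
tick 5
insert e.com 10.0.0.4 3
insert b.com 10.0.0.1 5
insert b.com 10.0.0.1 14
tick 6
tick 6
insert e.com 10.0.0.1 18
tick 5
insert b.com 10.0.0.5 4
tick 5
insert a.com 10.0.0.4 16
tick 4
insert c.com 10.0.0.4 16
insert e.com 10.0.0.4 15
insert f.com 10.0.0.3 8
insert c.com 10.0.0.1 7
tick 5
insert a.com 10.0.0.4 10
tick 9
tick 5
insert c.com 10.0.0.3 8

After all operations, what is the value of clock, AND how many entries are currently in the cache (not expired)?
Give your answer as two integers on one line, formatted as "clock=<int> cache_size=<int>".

Answer: clock=64 cache_size=1

Derivation:
Op 1: tick 5 -> clock=5.
Op 2: tick 2 -> clock=7.
Op 3: insert c.com -> 10.0.0.4 (expiry=7+18=25). clock=7
Op 4: insert d.com -> 10.0.0.5 (expiry=7+16=23). clock=7
Op 5: insert c.com -> 10.0.0.4 (expiry=7+9=16). clock=7
Op 6: tick 7 -> clock=14.
Op 7: tick 5 -> clock=19. purged={c.com}
Op 8: insert e.com -> 10.0.0.4 (expiry=19+3=22). clock=19
Op 9: insert b.com -> 10.0.0.1 (expiry=19+5=24). clock=19
Op 10: insert b.com -> 10.0.0.1 (expiry=19+14=33). clock=19
Op 11: tick 6 -> clock=25. purged={d.com,e.com}
Op 12: tick 6 -> clock=31.
Op 13: insert e.com -> 10.0.0.1 (expiry=31+18=49). clock=31
Op 14: tick 5 -> clock=36. purged={b.com}
Op 15: insert b.com -> 10.0.0.5 (expiry=36+4=40). clock=36
Op 16: tick 5 -> clock=41. purged={b.com}
Op 17: insert a.com -> 10.0.0.4 (expiry=41+16=57). clock=41
Op 18: tick 4 -> clock=45.
Op 19: insert c.com -> 10.0.0.4 (expiry=45+16=61). clock=45
Op 20: insert e.com -> 10.0.0.4 (expiry=45+15=60). clock=45
Op 21: insert f.com -> 10.0.0.3 (expiry=45+8=53). clock=45
Op 22: insert c.com -> 10.0.0.1 (expiry=45+7=52). clock=45
Op 23: tick 5 -> clock=50.
Op 24: insert a.com -> 10.0.0.4 (expiry=50+10=60). clock=50
Op 25: tick 9 -> clock=59. purged={c.com,f.com}
Op 26: tick 5 -> clock=64. purged={a.com,e.com}
Op 27: insert c.com -> 10.0.0.3 (expiry=64+8=72). clock=64
Final clock = 64
Final cache (unexpired): {c.com} -> size=1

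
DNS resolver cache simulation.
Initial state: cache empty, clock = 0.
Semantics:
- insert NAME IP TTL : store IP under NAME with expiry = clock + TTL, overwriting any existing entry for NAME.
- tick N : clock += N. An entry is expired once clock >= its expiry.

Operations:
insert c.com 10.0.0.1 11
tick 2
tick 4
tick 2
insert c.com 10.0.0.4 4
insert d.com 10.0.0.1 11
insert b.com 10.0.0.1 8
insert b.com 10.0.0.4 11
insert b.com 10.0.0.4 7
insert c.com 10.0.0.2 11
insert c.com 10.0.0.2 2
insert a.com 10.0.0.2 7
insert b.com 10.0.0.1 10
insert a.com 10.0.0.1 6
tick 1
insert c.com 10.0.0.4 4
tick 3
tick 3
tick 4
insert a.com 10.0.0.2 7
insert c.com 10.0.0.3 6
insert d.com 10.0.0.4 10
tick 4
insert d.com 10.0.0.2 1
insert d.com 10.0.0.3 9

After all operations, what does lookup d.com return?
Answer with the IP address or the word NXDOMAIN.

Answer: 10.0.0.3

Derivation:
Op 1: insert c.com -> 10.0.0.1 (expiry=0+11=11). clock=0
Op 2: tick 2 -> clock=2.
Op 3: tick 4 -> clock=6.
Op 4: tick 2 -> clock=8.
Op 5: insert c.com -> 10.0.0.4 (expiry=8+4=12). clock=8
Op 6: insert d.com -> 10.0.0.1 (expiry=8+11=19). clock=8
Op 7: insert b.com -> 10.0.0.1 (expiry=8+8=16). clock=8
Op 8: insert b.com -> 10.0.0.4 (expiry=8+11=19). clock=8
Op 9: insert b.com -> 10.0.0.4 (expiry=8+7=15). clock=8
Op 10: insert c.com -> 10.0.0.2 (expiry=8+11=19). clock=8
Op 11: insert c.com -> 10.0.0.2 (expiry=8+2=10). clock=8
Op 12: insert a.com -> 10.0.0.2 (expiry=8+7=15). clock=8
Op 13: insert b.com -> 10.0.0.1 (expiry=8+10=18). clock=8
Op 14: insert a.com -> 10.0.0.1 (expiry=8+6=14). clock=8
Op 15: tick 1 -> clock=9.
Op 16: insert c.com -> 10.0.0.4 (expiry=9+4=13). clock=9
Op 17: tick 3 -> clock=12.
Op 18: tick 3 -> clock=15. purged={a.com,c.com}
Op 19: tick 4 -> clock=19. purged={b.com,d.com}
Op 20: insert a.com -> 10.0.0.2 (expiry=19+7=26). clock=19
Op 21: insert c.com -> 10.0.0.3 (expiry=19+6=25). clock=19
Op 22: insert d.com -> 10.0.0.4 (expiry=19+10=29). clock=19
Op 23: tick 4 -> clock=23.
Op 24: insert d.com -> 10.0.0.2 (expiry=23+1=24). clock=23
Op 25: insert d.com -> 10.0.0.3 (expiry=23+9=32). clock=23
lookup d.com: present, ip=10.0.0.3 expiry=32 > clock=23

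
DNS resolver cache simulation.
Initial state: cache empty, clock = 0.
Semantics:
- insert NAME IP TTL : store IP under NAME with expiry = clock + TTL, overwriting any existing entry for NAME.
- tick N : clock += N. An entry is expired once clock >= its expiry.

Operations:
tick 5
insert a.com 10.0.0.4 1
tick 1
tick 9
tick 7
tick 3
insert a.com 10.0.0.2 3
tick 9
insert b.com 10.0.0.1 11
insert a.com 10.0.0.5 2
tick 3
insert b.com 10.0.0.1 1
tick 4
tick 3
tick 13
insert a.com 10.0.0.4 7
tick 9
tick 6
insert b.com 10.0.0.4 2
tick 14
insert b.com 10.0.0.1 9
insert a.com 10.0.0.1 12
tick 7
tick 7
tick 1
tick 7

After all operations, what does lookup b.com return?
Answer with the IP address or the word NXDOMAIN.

Op 1: tick 5 -> clock=5.
Op 2: insert a.com -> 10.0.0.4 (expiry=5+1=6). clock=5
Op 3: tick 1 -> clock=6. purged={a.com}
Op 4: tick 9 -> clock=15.
Op 5: tick 7 -> clock=22.
Op 6: tick 3 -> clock=25.
Op 7: insert a.com -> 10.0.0.2 (expiry=25+3=28). clock=25
Op 8: tick 9 -> clock=34. purged={a.com}
Op 9: insert b.com -> 10.0.0.1 (expiry=34+11=45). clock=34
Op 10: insert a.com -> 10.0.0.5 (expiry=34+2=36). clock=34
Op 11: tick 3 -> clock=37. purged={a.com}
Op 12: insert b.com -> 10.0.0.1 (expiry=37+1=38). clock=37
Op 13: tick 4 -> clock=41. purged={b.com}
Op 14: tick 3 -> clock=44.
Op 15: tick 13 -> clock=57.
Op 16: insert a.com -> 10.0.0.4 (expiry=57+7=64). clock=57
Op 17: tick 9 -> clock=66. purged={a.com}
Op 18: tick 6 -> clock=72.
Op 19: insert b.com -> 10.0.0.4 (expiry=72+2=74). clock=72
Op 20: tick 14 -> clock=86. purged={b.com}
Op 21: insert b.com -> 10.0.0.1 (expiry=86+9=95). clock=86
Op 22: insert a.com -> 10.0.0.1 (expiry=86+12=98). clock=86
Op 23: tick 7 -> clock=93.
Op 24: tick 7 -> clock=100. purged={a.com,b.com}
Op 25: tick 1 -> clock=101.
Op 26: tick 7 -> clock=108.
lookup b.com: not in cache (expired or never inserted)

Answer: NXDOMAIN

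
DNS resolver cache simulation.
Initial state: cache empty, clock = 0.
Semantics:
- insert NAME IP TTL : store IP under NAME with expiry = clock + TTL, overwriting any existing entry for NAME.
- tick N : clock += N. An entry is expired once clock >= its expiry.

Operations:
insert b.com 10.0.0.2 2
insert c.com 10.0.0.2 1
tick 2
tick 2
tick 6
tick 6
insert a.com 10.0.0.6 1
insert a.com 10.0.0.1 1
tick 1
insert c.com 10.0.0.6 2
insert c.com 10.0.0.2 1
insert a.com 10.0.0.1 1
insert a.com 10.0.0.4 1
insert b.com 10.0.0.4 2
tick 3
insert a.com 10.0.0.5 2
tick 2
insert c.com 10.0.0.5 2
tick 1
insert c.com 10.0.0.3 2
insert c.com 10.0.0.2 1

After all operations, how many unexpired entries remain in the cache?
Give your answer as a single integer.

Op 1: insert b.com -> 10.0.0.2 (expiry=0+2=2). clock=0
Op 2: insert c.com -> 10.0.0.2 (expiry=0+1=1). clock=0
Op 3: tick 2 -> clock=2. purged={b.com,c.com}
Op 4: tick 2 -> clock=4.
Op 5: tick 6 -> clock=10.
Op 6: tick 6 -> clock=16.
Op 7: insert a.com -> 10.0.0.6 (expiry=16+1=17). clock=16
Op 8: insert a.com -> 10.0.0.1 (expiry=16+1=17). clock=16
Op 9: tick 1 -> clock=17. purged={a.com}
Op 10: insert c.com -> 10.0.0.6 (expiry=17+2=19). clock=17
Op 11: insert c.com -> 10.0.0.2 (expiry=17+1=18). clock=17
Op 12: insert a.com -> 10.0.0.1 (expiry=17+1=18). clock=17
Op 13: insert a.com -> 10.0.0.4 (expiry=17+1=18). clock=17
Op 14: insert b.com -> 10.0.0.4 (expiry=17+2=19). clock=17
Op 15: tick 3 -> clock=20. purged={a.com,b.com,c.com}
Op 16: insert a.com -> 10.0.0.5 (expiry=20+2=22). clock=20
Op 17: tick 2 -> clock=22. purged={a.com}
Op 18: insert c.com -> 10.0.0.5 (expiry=22+2=24). clock=22
Op 19: tick 1 -> clock=23.
Op 20: insert c.com -> 10.0.0.3 (expiry=23+2=25). clock=23
Op 21: insert c.com -> 10.0.0.2 (expiry=23+1=24). clock=23
Final cache (unexpired): {c.com} -> size=1

Answer: 1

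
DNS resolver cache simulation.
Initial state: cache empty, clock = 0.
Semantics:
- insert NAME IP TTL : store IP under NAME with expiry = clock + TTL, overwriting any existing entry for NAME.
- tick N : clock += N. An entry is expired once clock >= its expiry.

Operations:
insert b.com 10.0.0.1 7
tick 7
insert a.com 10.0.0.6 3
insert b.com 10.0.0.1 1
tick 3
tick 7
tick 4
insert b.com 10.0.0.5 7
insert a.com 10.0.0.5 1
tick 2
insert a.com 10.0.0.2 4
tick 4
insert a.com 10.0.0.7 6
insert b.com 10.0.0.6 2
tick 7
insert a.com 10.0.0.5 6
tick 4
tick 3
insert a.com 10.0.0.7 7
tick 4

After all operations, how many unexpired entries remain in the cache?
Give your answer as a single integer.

Answer: 1

Derivation:
Op 1: insert b.com -> 10.0.0.1 (expiry=0+7=7). clock=0
Op 2: tick 7 -> clock=7. purged={b.com}
Op 3: insert a.com -> 10.0.0.6 (expiry=7+3=10). clock=7
Op 4: insert b.com -> 10.0.0.1 (expiry=7+1=8). clock=7
Op 5: tick 3 -> clock=10. purged={a.com,b.com}
Op 6: tick 7 -> clock=17.
Op 7: tick 4 -> clock=21.
Op 8: insert b.com -> 10.0.0.5 (expiry=21+7=28). clock=21
Op 9: insert a.com -> 10.0.0.5 (expiry=21+1=22). clock=21
Op 10: tick 2 -> clock=23. purged={a.com}
Op 11: insert a.com -> 10.0.0.2 (expiry=23+4=27). clock=23
Op 12: tick 4 -> clock=27. purged={a.com}
Op 13: insert a.com -> 10.0.0.7 (expiry=27+6=33). clock=27
Op 14: insert b.com -> 10.0.0.6 (expiry=27+2=29). clock=27
Op 15: tick 7 -> clock=34. purged={a.com,b.com}
Op 16: insert a.com -> 10.0.0.5 (expiry=34+6=40). clock=34
Op 17: tick 4 -> clock=38.
Op 18: tick 3 -> clock=41. purged={a.com}
Op 19: insert a.com -> 10.0.0.7 (expiry=41+7=48). clock=41
Op 20: tick 4 -> clock=45.
Final cache (unexpired): {a.com} -> size=1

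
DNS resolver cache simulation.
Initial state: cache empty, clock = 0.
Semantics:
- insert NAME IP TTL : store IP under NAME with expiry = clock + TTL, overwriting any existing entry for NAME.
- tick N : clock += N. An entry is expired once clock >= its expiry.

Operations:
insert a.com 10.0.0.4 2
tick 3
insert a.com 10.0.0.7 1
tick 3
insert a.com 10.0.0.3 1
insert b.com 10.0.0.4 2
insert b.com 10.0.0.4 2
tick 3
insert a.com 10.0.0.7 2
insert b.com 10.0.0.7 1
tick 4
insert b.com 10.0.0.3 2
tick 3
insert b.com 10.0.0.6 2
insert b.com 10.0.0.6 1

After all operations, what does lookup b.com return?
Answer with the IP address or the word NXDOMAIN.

Op 1: insert a.com -> 10.0.0.4 (expiry=0+2=2). clock=0
Op 2: tick 3 -> clock=3. purged={a.com}
Op 3: insert a.com -> 10.0.0.7 (expiry=3+1=4). clock=3
Op 4: tick 3 -> clock=6. purged={a.com}
Op 5: insert a.com -> 10.0.0.3 (expiry=6+1=7). clock=6
Op 6: insert b.com -> 10.0.0.4 (expiry=6+2=8). clock=6
Op 7: insert b.com -> 10.0.0.4 (expiry=6+2=8). clock=6
Op 8: tick 3 -> clock=9. purged={a.com,b.com}
Op 9: insert a.com -> 10.0.0.7 (expiry=9+2=11). clock=9
Op 10: insert b.com -> 10.0.0.7 (expiry=9+1=10). clock=9
Op 11: tick 4 -> clock=13. purged={a.com,b.com}
Op 12: insert b.com -> 10.0.0.3 (expiry=13+2=15). clock=13
Op 13: tick 3 -> clock=16. purged={b.com}
Op 14: insert b.com -> 10.0.0.6 (expiry=16+2=18). clock=16
Op 15: insert b.com -> 10.0.0.6 (expiry=16+1=17). clock=16
lookup b.com: present, ip=10.0.0.6 expiry=17 > clock=16

Answer: 10.0.0.6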